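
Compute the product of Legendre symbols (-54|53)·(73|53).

By multiplicativity, (-54·73|53) = (-54|53)·(73|53).
First factor (-54|53):
Pull out -1: (-54|53) = (-1|53)·(54|53). Since 53 ≡ 1 (mod 4), (-1|53) = +1. Now have (54|53).
Reduce the numerator: 54 ≡ 1 (mod 53), so (54|53) = (1|53).
(1|53) = 1. Collecting the sign factors: 1.
Second factor (73|53):
Reduce the numerator: 73 ≡ 20 (mod 53), so (73|53) = (20|53).
Factor out 2: 20 = 2^2·5. Since 53 ≡ 5 (mod 8), (2|53) = -1, and (2|53)^2 = +1. Now have (5|53).
5 ≡ 1 (mod 4), so quadratic reciprocity gives (5|53) = (53|5). Reduce: 53 ≡ 3 (mod 5). Now have (3|5).
5 ≡ 1 (mod 4), so quadratic reciprocity gives (3|5) = (5|3). Reduce: 5 ≡ 2 (mod 3). Now have (2|3).
Factor out 2: 2 = 2. Since 3 ≡ 3 (mod 8), (2|3) = -1. Now have -(1|3).
(1|3) = 1. Collecting the sign factors: -1.
Product: (1)·(-1) = -1.

-1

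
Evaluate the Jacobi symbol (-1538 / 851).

(-1538 / 851)
  = -(1538 / 851)    [851 ≡ 3 mod 4 ⇒ (-1 / 851) = -1]
  = -(687 / 851)    [1538 ≡ 687 mod 851]
  = (851 / 687)    [QR: both ≡ 3 mod 4, sign flips]
  = (164 / 687)    [851 ≡ 164 mod 687]
  = (41 / 687)    [687 ≡ 7 mod 8 ⇒ (2 / 687)^2 = +1]
  = (687 / 41)    [QR: 41 ≡ 1 mod 4, sign kept]
  = (31 / 41)    [687 ≡ 31 mod 41]
  = (41 / 31)    [QR: 41 ≡ 1 mod 4, sign kept]
  = (10 / 31)    [41 ≡ 10 mod 31]
  = (5 / 31)    [31 ≡ 7 mod 8 ⇒ (2 / 31) = +1]
  = (31 / 5)    [QR: 5 ≡ 1 mod 4, sign kept]
  = (1 / 5)    [31 ≡ 1 mod 5]
  = 1    [(1 / 5) = 1]

1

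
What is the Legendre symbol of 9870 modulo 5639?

-1

Reduce the numerator: 9870 ≡ 4231 (mod 5639), so (9870|5639) = (4231|5639).
Both 4231 ≡ 3 and 5639 ≡ 3 (mod 4), so reciprocity gives (4231|5639) = -(5639|4231). Reduce: 5639 ≡ 1408 (mod 4231). Now have -(1408|4231).
Factor out 2: 1408 = 2^7·11. Since 4231 ≡ 7 (mod 8), (2|4231) = +1, and (2|4231)^7 = +1. Now have -(11|4231).
Both 11 ≡ 3 and 4231 ≡ 3 (mod 4), so reciprocity gives (11|4231) = -(4231|11). Reduce: 4231 ≡ 7 (mod 11). Now have (7|11).
Both 7 ≡ 3 and 11 ≡ 3 (mod 4), so reciprocity gives (7|11) = -(11|7). Reduce: 11 ≡ 4 (mod 7). Now have -(4|7).
Factor out 2: 4 = 2^2. Since 7 ≡ 7 (mod 8), (2|7) = +1, and (2|7)^2 = +1. Now have -(1|7).
(1|7) = 1. Collecting the sign factors: -1.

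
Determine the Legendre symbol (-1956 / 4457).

-1

(-1956 / 4457)
  = (2501 / 4457)    [-1956 ≡ 2501 mod 4457]
  = (4457 / 2501)    [QR: 2501 ≡ 1 mod 4, sign kept]
  = (1956 / 2501)    [4457 ≡ 1956 mod 2501]
  = (489 / 2501)    [2501 ≡ 5 mod 8 ⇒ (2 / 2501)^2 = +1]
  = (2501 / 489)    [QR: 489 ≡ 1 mod 4, sign kept]
  = (56 / 489)    [2501 ≡ 56 mod 489]
  = (7 / 489)    [489 ≡ 1 mod 8 ⇒ (2 / 489)^3 = +1]
  = (489 / 7)    [QR: 489 ≡ 1 mod 4, sign kept]
  = (6 / 7)    [489 ≡ 6 mod 7]
  = (3 / 7)    [7 ≡ 7 mod 8 ⇒ (2 / 7) = +1]
  = -(7 / 3)    [QR: both ≡ 3 mod 4, sign flips]
  = -(1 / 3)    [7 ≡ 1 mod 3]
  = -1    [(1 / 3) = 1]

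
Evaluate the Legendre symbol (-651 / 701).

-1

(-651 / 701)
  = (651 / 701)    [701 ≡ 1 mod 4 ⇒ (-1 / 701) = +1]
  = (701 / 651)    [QR: 701 ≡ 1 mod 4, sign kept]
  = (50 / 651)    [701 ≡ 50 mod 651]
  = -(25 / 651)    [651 ≡ 3 mod 8 ⇒ (2 / 651) = -1]
  = -(651 / 25)    [QR: 25 ≡ 1 mod 4, sign kept]
  = -(1 / 25)    [651 ≡ 1 mod 25]
  = -1    [(1 / 25) = 1]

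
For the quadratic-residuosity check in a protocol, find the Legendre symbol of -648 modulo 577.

(-648|577)
  = (648|577)    [577 ≡ 1 mod 4 ⇒ (-1|577) = +1]
  = (71|577)    [648 ≡ 71 mod 577]
  = (577|71)    [QR: 577 ≡ 1 mod 4, sign kept]
  = (9|71)    [577 ≡ 9 mod 71]
  = (71|9)    [QR: 9 ≡ 1 mod 4, sign kept]
  = (8|9)    [71 ≡ 8 mod 9]
  = (1|9)    [9 ≡ 1 mod 8 ⇒ (2|9)^3 = +1]
  = 1    [(1|9) = 1]

1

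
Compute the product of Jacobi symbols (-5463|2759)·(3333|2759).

By multiplicativity, (-5463·3333|2759) = (-5463|2759)·(3333|2759).
First factor (-5463|2759):
(-5463|2759)
  = (55|2759)    [-5463 ≡ 55 mod 2759]
  = -(2759|55)    [QR: both ≡ 3 mod 4, sign flips]
  = -(9|55)    [2759 ≡ 9 mod 55]
  = -(55|9)    [QR: 9 ≡ 1 mod 4, sign kept]
  = -(1|9)    [55 ≡ 1 mod 9]
  = -1    [(1|9) = 1]
Second factor (3333|2759):
(3333|2759)
  = (574|2759)    [3333 ≡ 574 mod 2759]
  = (287|2759)    [2759 ≡ 7 mod 8 ⇒ (2|2759) = +1]
  = -(2759|287)    [QR: both ≡ 3 mod 4, sign flips]
  = -(176|287)    [2759 ≡ 176 mod 287]
  = -(11|287)    [287 ≡ 7 mod 8 ⇒ (2|287)^4 = +1]
  = (287|11)    [QR: both ≡ 3 mod 4, sign flips]
  = (1|11)    [287 ≡ 1 mod 11]
  = 1    [(1|11) = 1]
Product: (-1)·(1) = -1.

-1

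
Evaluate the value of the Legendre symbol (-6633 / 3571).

-1

Pull out -1: (-6633 / 3571) = (-1 / 3571)·(6633 / 3571). Since 3571 ≡ 3 (mod 4), (-1 / 3571) = -1. Now have -(6633 / 3571).
Reduce the numerator: 6633 ≡ 3062 (mod 3571), so (6633 / 3571) = (3062 / 3571).
Factor out 2: 3062 = 2·1531. Since 3571 ≡ 3 (mod 8), (2 / 3571) = -1. Now have (1531 / 3571).
Both 1531 ≡ 3 and 3571 ≡ 3 (mod 4), so reciprocity gives (1531 / 3571) = -(3571 / 1531). Reduce: 3571 ≡ 509 (mod 1531). Now have -(509 / 1531).
509 ≡ 1 (mod 4), so quadratic reciprocity gives (509 / 1531) = (1531 / 509). Reduce: 1531 ≡ 4 (mod 509). Now have -(4 / 509).
Factor out 2: 4 = 2^2. Since 509 ≡ 5 (mod 8), (2 / 509) = -1, and (2 / 509)^2 = +1. Now have -(1 / 509).
(1 / 509) = 1. Collecting the sign factors: -1.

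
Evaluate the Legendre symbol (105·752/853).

By multiplicativity, (105·752/853) = (105/853)·(752/853).
First factor (105/853):
(105/853)
  = (853/105)    [QR: 105 ≡ 1 mod 4, sign kept]
  = (13/105)    [853 ≡ 13 mod 105]
  = (105/13)    [QR: 13 ≡ 1 mod 4, sign kept]
  = (1/13)    [105 ≡ 1 mod 13]
  = 1    [(1/13) = 1]
Second factor (752/853):
(752/853)
  = (47/853)    [853 ≡ 5 mod 8 ⇒ (2/853)^4 = +1]
  = (853/47)    [QR: 853 ≡ 1 mod 4, sign kept]
  = (7/47)    [853 ≡ 7 mod 47]
  = -(47/7)    [QR: both ≡ 3 mod 4, sign flips]
  = -(5/7)    [47 ≡ 5 mod 7]
  = -(7/5)    [QR: 5 ≡ 1 mod 4, sign kept]
  = -(2/5)    [7 ≡ 2 mod 5]
  = (1/5)    [5 ≡ 5 mod 8 ⇒ (2/5) = -1]
  = 1    [(1/5) = 1]
Product: (1)·(1) = 1.

1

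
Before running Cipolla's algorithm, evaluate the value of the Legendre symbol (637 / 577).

-1

Reduce the numerator: 637 ≡ 60 (mod 577), so (637 / 577) = (60 / 577).
Factor out 2: 60 = 2^2·15. Since 577 ≡ 1 (mod 8), (2 / 577) = +1, and (2 / 577)^2 = +1. Now have (15 / 577).
577 ≡ 1 (mod 4), so quadratic reciprocity gives (15 / 577) = (577 / 15). Reduce: 577 ≡ 7 (mod 15). Now have (7 / 15).
Both 7 ≡ 3 and 15 ≡ 3 (mod 4), so reciprocity gives (7 / 15) = -(15 / 7). Reduce: 15 ≡ 1 (mod 7). Now have -(1 / 7).
(1 / 7) = 1. Collecting the sign factors: -1.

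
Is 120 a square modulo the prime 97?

Reduce the numerator: 120 ≡ 23 (mod 97), so (120/97) = (23/97).
97 ≡ 1 (mod 4), so quadratic reciprocity gives (23/97) = (97/23). Reduce: 97 ≡ 5 (mod 23). Now have (5/23).
5 ≡ 1 (mod 4), so quadratic reciprocity gives (5/23) = (23/5). Reduce: 23 ≡ 3 (mod 5). Now have (3/5).
5 ≡ 1 (mod 4), so quadratic reciprocity gives (3/5) = (5/3). Reduce: 5 ≡ 2 (mod 3). Now have (2/3).
Factor out 2: 2 = 2. Since 3 ≡ 3 (mod 8), (2/3) = -1. Now have -(1/3).
(1/3) = 1. Collecting the sign factors: -1.
(120/97) = -1, and 97 is prime, so 120 is not a quadratic residue mod 97.

no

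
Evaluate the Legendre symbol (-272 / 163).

1

(-272 / 163)
  = -(272 / 163)    [163 ≡ 3 mod 4 ⇒ (-1 / 163) = -1]
  = -(109 / 163)    [272 ≡ 109 mod 163]
  = -(163 / 109)    [QR: 109 ≡ 1 mod 4, sign kept]
  = -(54 / 109)    [163 ≡ 54 mod 109]
  = (27 / 109)    [109 ≡ 5 mod 8 ⇒ (2 / 109) = -1]
  = (109 / 27)    [QR: 109 ≡ 1 mod 4, sign kept]
  = (1 / 27)    [109 ≡ 1 mod 27]
  = 1    [(1 / 27) = 1]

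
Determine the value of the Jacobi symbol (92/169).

1

Factor out 2: 92 = 2^2·23. Since 169 ≡ 1 (mod 8), (2/169) = +1, and (2/169)^2 = +1. Now have (23/169).
169 ≡ 1 (mod 4), so quadratic reciprocity gives (23/169) = (169/23). Reduce: 169 ≡ 8 (mod 23). Now have (8/23).
Factor out 2: 8 = 2^3. Since 23 ≡ 7 (mod 8), (2/23) = +1, and (2/23)^3 = +1. Now have (1/23).
(1/23) = 1. Collecting the sign factors: 1.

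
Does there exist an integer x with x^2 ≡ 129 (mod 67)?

yes

Reduce the numerator: 129 ≡ 62 (mod 67), so (129/67) = (62/67).
Factor out 2: 62 = 2·31. Since 67 ≡ 3 (mod 8), (2/67) = -1. Now have -(31/67).
Both 31 ≡ 3 and 67 ≡ 3 (mod 4), so reciprocity gives (31/67) = -(67/31). Reduce: 67 ≡ 5 (mod 31). Now have (5/31).
5 ≡ 1 (mod 4), so quadratic reciprocity gives (5/31) = (31/5). Reduce: 31 ≡ 1 (mod 5). Now have (1/5).
(1/5) = 1. Collecting the sign factors: 1.
The Legendre symbol is 1, so x^2 ≡ 129 (mod 67) has solution.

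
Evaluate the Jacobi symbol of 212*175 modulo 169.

By multiplicativity, (212·175/169) = (212/169)·(175/169).
First factor (212/169):
Reduce the numerator: 212 ≡ 43 (mod 169), so (212/169) = (43/169).
169 ≡ 1 (mod 4), so quadratic reciprocity gives (43/169) = (169/43). Reduce: 169 ≡ 40 (mod 43). Now have (40/43).
Factor out 2: 40 = 2^3·5. Since 43 ≡ 3 (mod 8), (2/43) = -1, and (2/43)^3 = -1. Now have -(5/43).
5 ≡ 1 (mod 4), so quadratic reciprocity gives (5/43) = (43/5). Reduce: 43 ≡ 3 (mod 5). Now have -(3/5).
5 ≡ 1 (mod 4), so quadratic reciprocity gives (3/5) = (5/3). Reduce: 5 ≡ 2 (mod 3). Now have -(2/3).
Factor out 2: 2 = 2. Since 3 ≡ 3 (mod 8), (2/3) = -1. Now have (1/3).
(1/3) = 1. Collecting the sign factors: 1.
Second factor (175/169):
Reduce the numerator: 175 ≡ 6 (mod 169), so (175/169) = (6/169).
Factor out 2: 6 = 2·3. Since 169 ≡ 1 (mod 8), (2/169) = +1. Now have (3/169).
169 ≡ 1 (mod 4), so quadratic reciprocity gives (3/169) = (169/3). Reduce: 169 ≡ 1 (mod 3). Now have (1/3).
(1/3) = 1. Collecting the sign factors: 1.
Product: (1)·(1) = 1.

1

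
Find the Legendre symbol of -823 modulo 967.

1

Reduce the numerator: -823 ≡ 144 (mod 967), so (-823/967) = (144/967).
Factor out 2: 144 = 2^4·9. Since 967 ≡ 7 (mod 8), (2/967) = +1, and (2/967)^4 = +1. Now have (9/967).
9 ≡ 1 (mod 4), so quadratic reciprocity gives (9/967) = (967/9). Reduce: 967 ≡ 4 (mod 9). Now have (4/9).
Factor out 2: 4 = 2^2. Since 9 ≡ 1 (mod 8), (2/9) = +1, and (2/9)^2 = +1. Now have (1/9).
(1/9) = 1. Collecting the sign factors: 1.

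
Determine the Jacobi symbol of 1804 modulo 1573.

0

Reduce the numerator: 1804 ≡ 231 (mod 1573), so (1804 / 1573) = (231 / 1573).
1573 ≡ 1 (mod 4), so quadratic reciprocity gives (231 / 1573) = (1573 / 231). Reduce: 1573 ≡ 187 (mod 231). Now have (187 / 231).
Both 187 ≡ 3 and 231 ≡ 3 (mod 4), so reciprocity gives (187 / 231) = -(231 / 187). Reduce: 231 ≡ 44 (mod 187). Now have -(44 / 187).
Factor out 2: 44 = 2^2·11. Since 187 ≡ 3 (mod 8), (2 / 187) = -1, and (2 / 187)^2 = +1. Now have -(11 / 187).
Both 11 ≡ 3 and 187 ≡ 3 (mod 4), so reciprocity gives (11 / 187) = -(187 / 11). Reduce: 187 ≡ 0 (mod 11). Now have (0 / 11).
The numerator is now 0 with denominator 11 > 1: the symbol is 0.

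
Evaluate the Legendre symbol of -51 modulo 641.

1

Pull out -1: (-51/641) = (-1/641)·(51/641). Since 641 ≡ 1 (mod 4), (-1/641) = +1. Now have (51/641).
641 ≡ 1 (mod 4), so quadratic reciprocity gives (51/641) = (641/51). Reduce: 641 ≡ 29 (mod 51). Now have (29/51).
29 ≡ 1 (mod 4), so quadratic reciprocity gives (29/51) = (51/29). Reduce: 51 ≡ 22 (mod 29). Now have (22/29).
Factor out 2: 22 = 2·11. Since 29 ≡ 5 (mod 8), (2/29) = -1. Now have -(11/29).
29 ≡ 1 (mod 4), so quadratic reciprocity gives (11/29) = (29/11). Reduce: 29 ≡ 7 (mod 11). Now have -(7/11).
Both 7 ≡ 3 and 11 ≡ 3 (mod 4), so reciprocity gives (7/11) = -(11/7). Reduce: 11 ≡ 4 (mod 7). Now have (4/7).
Factor out 2: 4 = 2^2. Since 7 ≡ 7 (mod 8), (2/7) = +1, and (2/7)^2 = +1. Now have (1/7).
(1/7) = 1. Collecting the sign factors: 1.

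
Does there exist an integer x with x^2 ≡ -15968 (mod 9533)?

yes

(-15968/9533)
  = (15968/9533)    [9533 ≡ 1 mod 4 ⇒ (-1/9533) = +1]
  = (6435/9533)    [15968 ≡ 6435 mod 9533]
  = (9533/6435)    [QR: 9533 ≡ 1 mod 4, sign kept]
  = (3098/6435)    [9533 ≡ 3098 mod 6435]
  = -(1549/6435)    [6435 ≡ 3 mod 8 ⇒ (2/6435) = -1]
  = -(6435/1549)    [QR: 1549 ≡ 1 mod 4, sign kept]
  = -(239/1549)    [6435 ≡ 239 mod 1549]
  = -(1549/239)    [QR: 1549 ≡ 1 mod 4, sign kept]
  = -(115/239)    [1549 ≡ 115 mod 239]
  = (239/115)    [QR: both ≡ 3 mod 4, sign flips]
  = (9/115)    [239 ≡ 9 mod 115]
  = (115/9)    [QR: 9 ≡ 1 mod 4, sign kept]
  = (7/9)    [115 ≡ 7 mod 9]
  = (9/7)    [QR: 9 ≡ 1 mod 4, sign kept]
  = (2/7)    [9 ≡ 2 mod 7]
  = (1/7)    [7 ≡ 7 mod 8 ⇒ (2/7) = +1]
  = 1    [(1/7) = 1]
The Legendre symbol is 1, so x^2 ≡ -15968 (mod 9533) has solution.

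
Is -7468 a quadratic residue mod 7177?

yes

(-7468/7177)
  = (6886/7177)    [-7468 ≡ 6886 mod 7177]
  = (3443/7177)    [7177 ≡ 1 mod 8 ⇒ (2/7177) = +1]
  = (7177/3443)    [QR: 7177 ≡ 1 mod 4, sign kept]
  = (291/3443)    [7177 ≡ 291 mod 3443]
  = -(3443/291)    [QR: both ≡ 3 mod 4, sign flips]
  = -(242/291)    [3443 ≡ 242 mod 291]
  = (121/291)    [291 ≡ 3 mod 8 ⇒ (2/291) = -1]
  = (291/121)    [QR: 121 ≡ 1 mod 4, sign kept]
  = (49/121)    [291 ≡ 49 mod 121]
  = (121/49)    [QR: 49 ≡ 1 mod 4, sign kept]
  = (23/49)    [121 ≡ 23 mod 49]
  = (49/23)    [QR: 49 ≡ 1 mod 4, sign kept]
  = (3/23)    [49 ≡ 3 mod 23]
  = -(23/3)    [QR: both ≡ 3 mod 4, sign flips]
  = -(2/3)    [23 ≡ 2 mod 3]
  = (1/3)    [3 ≡ 3 mod 8 ⇒ (2/3) = -1]
  = 1    [(1/3) = 1]
(-7468/7177) = 1, and 7177 is prime, so -7468 is a quadratic residue mod 7177.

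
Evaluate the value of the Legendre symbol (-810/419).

1

Reduce the numerator: -810 ≡ 28 (mod 419), so (-810/419) = (28/419).
Factor out 2: 28 = 2^2·7. Since 419 ≡ 3 (mod 8), (2/419) = -1, and (2/419)^2 = +1. Now have (7/419).
Both 7 ≡ 3 and 419 ≡ 3 (mod 4), so reciprocity gives (7/419) = -(419/7). Reduce: 419 ≡ 6 (mod 7). Now have -(6/7).
Factor out 2: 6 = 2·3. Since 7 ≡ 7 (mod 8), (2/7) = +1. Now have -(3/7).
Both 3 ≡ 3 and 7 ≡ 3 (mod 4), so reciprocity gives (3/7) = -(7/3). Reduce: 7 ≡ 1 (mod 3). Now have (1/3).
(1/3) = 1. Collecting the sign factors: 1.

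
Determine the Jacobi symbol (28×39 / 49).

By multiplicativity, (28·39 / 49) = (28 / 49)·(39 / 49).
First factor (28 / 49):
Factor out 2: 28 = 2^2·7. Since 49 ≡ 1 (mod 8), (2 / 49) = +1, and (2 / 49)^2 = +1. Now have (7 / 49).
49 ≡ 1 (mod 4), so quadratic reciprocity gives (7 / 49) = (49 / 7). Reduce: 49 ≡ 0 (mod 7). Now have (0 / 7).
The numerator is now 0 with denominator 7 > 1: the symbol is 0.
Second factor (39 / 49):
49 ≡ 1 (mod 4), so quadratic reciprocity gives (39 / 49) = (49 / 39). Reduce: 49 ≡ 10 (mod 39). Now have (10 / 39).
Factor out 2: 10 = 2·5. Since 39 ≡ 7 (mod 8), (2 / 39) = +1. Now have (5 / 39).
5 ≡ 1 (mod 4), so quadratic reciprocity gives (5 / 39) = (39 / 5). Reduce: 39 ≡ 4 (mod 5). Now have (4 / 5).
Factor out 2: 4 = 2^2. Since 5 ≡ 5 (mod 8), (2 / 5) = -1, and (2 / 5)^2 = +1. Now have (1 / 5).
(1 / 5) = 1. Collecting the sign factors: 1.
Product: (0)·(1) = 0.

0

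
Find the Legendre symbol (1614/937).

Reduce the numerator: 1614 ≡ 677 (mod 937), so (1614/937) = (677/937).
677 ≡ 1 (mod 4), so quadratic reciprocity gives (677/937) = (937/677). Reduce: 937 ≡ 260 (mod 677). Now have (260/677).
Factor out 2: 260 = 2^2·65. Since 677 ≡ 5 (mod 8), (2/677) = -1, and (2/677)^2 = +1. Now have (65/677).
65 ≡ 1 (mod 4), so quadratic reciprocity gives (65/677) = (677/65). Reduce: 677 ≡ 27 (mod 65). Now have (27/65).
65 ≡ 1 (mod 4), so quadratic reciprocity gives (27/65) = (65/27). Reduce: 65 ≡ 11 (mod 27). Now have (11/27).
Both 11 ≡ 3 and 27 ≡ 3 (mod 4), so reciprocity gives (11/27) = -(27/11). Reduce: 27 ≡ 5 (mod 11). Now have -(5/11).
5 ≡ 1 (mod 4), so quadratic reciprocity gives (5/11) = (11/5). Reduce: 11 ≡ 1 (mod 5). Now have -(1/5).
(1/5) = 1. Collecting the sign factors: -1.

-1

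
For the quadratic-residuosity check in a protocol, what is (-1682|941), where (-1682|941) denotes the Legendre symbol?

-1

Pull out -1: (-1682|941) = (-1|941)·(1682|941). Since 941 ≡ 1 (mod 4), (-1|941) = +1. Now have (1682|941).
Reduce the numerator: 1682 ≡ 741 (mod 941), so (1682|941) = (741|941).
741 ≡ 1 (mod 4), so quadratic reciprocity gives (741|941) = (941|741). Reduce: 941 ≡ 200 (mod 741). Now have (200|741).
Factor out 2: 200 = 2^3·25. Since 741 ≡ 5 (mod 8), (2|741) = -1, and (2|741)^3 = -1. Now have -(25|741).
25 ≡ 1 (mod 4), so quadratic reciprocity gives (25|741) = (741|25). Reduce: 741 ≡ 16 (mod 25). Now have -(16|25).
Factor out 2: 16 = 2^4. Since 25 ≡ 1 (mod 8), (2|25) = +1, and (2|25)^4 = +1. Now have -(1|25).
(1|25) = 1. Collecting the sign factors: -1.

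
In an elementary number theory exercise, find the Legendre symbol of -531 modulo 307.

1

(-531/307)
  = (83/307)    [-531 ≡ 83 mod 307]
  = -(307/83)    [QR: both ≡ 3 mod 4, sign flips]
  = -(58/83)    [307 ≡ 58 mod 83]
  = (29/83)    [83 ≡ 3 mod 8 ⇒ (2/83) = -1]
  = (83/29)    [QR: 29 ≡ 1 mod 4, sign kept]
  = (25/29)    [83 ≡ 25 mod 29]
  = (29/25)    [QR: 25 ≡ 1 mod 4, sign kept]
  = (4/25)    [29 ≡ 4 mod 25]
  = (1/25)    [25 ≡ 1 mod 8 ⇒ (2/25)^2 = +1]
  = 1    [(1/25) = 1]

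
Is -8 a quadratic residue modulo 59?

yes

Pull out -1: (-8/59) = (-1/59)·(8/59). Since 59 ≡ 3 (mod 4), (-1/59) = -1. Now have -(8/59).
Factor out 2: 8 = 2^3. Since 59 ≡ 3 (mod 8), (2/59) = -1, and (2/59)^3 = -1. Now have (1/59).
(1/59) = 1. Collecting the sign factors: 1.
(-8/59) = 1, and 59 is prime, so -8 is a quadratic residue mod 59.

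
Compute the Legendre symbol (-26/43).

(-26/43)
  = (17/43)    [-26 ≡ 17 mod 43]
  = (43/17)    [QR: 17 ≡ 1 mod 4, sign kept]
  = (9/17)    [43 ≡ 9 mod 17]
  = (17/9)    [QR: 9 ≡ 1 mod 4, sign kept]
  = (8/9)    [17 ≡ 8 mod 9]
  = (1/9)    [9 ≡ 1 mod 8 ⇒ (2/9)^3 = +1]
  = 1    [(1/9) = 1]

1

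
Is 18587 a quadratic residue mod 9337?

yes

(18587/9337)
  = (9250/9337)    [18587 ≡ 9250 mod 9337]
  = (4625/9337)    [9337 ≡ 1 mod 8 ⇒ (2/9337) = +1]
  = (9337/4625)    [QR: 4625 ≡ 1 mod 4, sign kept]
  = (87/4625)    [9337 ≡ 87 mod 4625]
  = (4625/87)    [QR: 4625 ≡ 1 mod 4, sign kept]
  = (14/87)    [4625 ≡ 14 mod 87]
  = (7/87)    [87 ≡ 7 mod 8 ⇒ (2/87) = +1]
  = -(87/7)    [QR: both ≡ 3 mod 4, sign flips]
  = -(3/7)    [87 ≡ 3 mod 7]
  = (7/3)    [QR: both ≡ 3 mod 4, sign flips]
  = (1/3)    [7 ≡ 1 mod 3]
  = 1    [(1/3) = 1]
The Legendre symbol is 1, so x^2 ≡ 18587 (mod 9337) has solution.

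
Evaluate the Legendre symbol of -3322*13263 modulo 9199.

-1

By multiplicativity, (-3322·13263/9199) = (-3322/9199)·(13263/9199).
First factor (-3322/9199):
Reduce the numerator: -3322 ≡ 5877 (mod 9199), so (-3322/9199) = (5877/9199).
5877 ≡ 1 (mod 4), so quadratic reciprocity gives (5877/9199) = (9199/5877). Reduce: 9199 ≡ 3322 (mod 5877). Now have (3322/5877).
Factor out 2: 3322 = 2·1661. Since 5877 ≡ 5 (mod 8), (2/5877) = -1. Now have -(1661/5877).
1661 ≡ 1 (mod 4), so quadratic reciprocity gives (1661/5877) = (5877/1661). Reduce: 5877 ≡ 894 (mod 1661). Now have -(894/1661).
Factor out 2: 894 = 2·447. Since 1661 ≡ 5 (mod 8), (2/1661) = -1. Now have (447/1661).
1661 ≡ 1 (mod 4), so quadratic reciprocity gives (447/1661) = (1661/447). Reduce: 1661 ≡ 320 (mod 447). Now have (320/447).
Factor out 2: 320 = 2^6·5. Since 447 ≡ 7 (mod 8), (2/447) = +1, and (2/447)^6 = +1. Now have (5/447).
5 ≡ 1 (mod 4), so quadratic reciprocity gives (5/447) = (447/5). Reduce: 447 ≡ 2 (mod 5). Now have (2/5).
Factor out 2: 2 = 2. Since 5 ≡ 5 (mod 8), (2/5) = -1. Now have -(1/5).
(1/5) = 1. Collecting the sign factors: -1.
Second factor (13263/9199):
Reduce the numerator: 13263 ≡ 4064 (mod 9199), so (13263/9199) = (4064/9199).
Factor out 2: 4064 = 2^5·127. Since 9199 ≡ 7 (mod 8), (2/9199) = +1, and (2/9199)^5 = +1. Now have (127/9199).
Both 127 ≡ 3 and 9199 ≡ 3 (mod 4), so reciprocity gives (127/9199) = -(9199/127). Reduce: 9199 ≡ 55 (mod 127). Now have -(55/127).
Both 55 ≡ 3 and 127 ≡ 3 (mod 4), so reciprocity gives (55/127) = -(127/55). Reduce: 127 ≡ 17 (mod 55). Now have (17/55).
17 ≡ 1 (mod 4), so quadratic reciprocity gives (17/55) = (55/17). Reduce: 55 ≡ 4 (mod 17). Now have (4/17).
Factor out 2: 4 = 2^2. Since 17 ≡ 1 (mod 8), (2/17) = +1, and (2/17)^2 = +1. Now have (1/17).
(1/17) = 1. Collecting the sign factors: 1.
Product: (-1)·(1) = -1.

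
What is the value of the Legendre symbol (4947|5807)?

1

Both 4947 ≡ 3 and 5807 ≡ 3 (mod 4), so reciprocity gives (4947|5807) = -(5807|4947). Reduce: 5807 ≡ 860 (mod 4947). Now have -(860|4947).
Factor out 2: 860 = 2^2·215. Since 4947 ≡ 3 (mod 8), (2|4947) = -1, and (2|4947)^2 = +1. Now have -(215|4947).
Both 215 ≡ 3 and 4947 ≡ 3 (mod 4), so reciprocity gives (215|4947) = -(4947|215). Reduce: 4947 ≡ 2 (mod 215). Now have (2|215).
Factor out 2: 2 = 2. Since 215 ≡ 7 (mod 8), (2|215) = +1. Now have (1|215).
(1|215) = 1. Collecting the sign factors: 1.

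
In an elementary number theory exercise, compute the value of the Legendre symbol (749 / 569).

1

(749 / 569)
  = (180 / 569)    [749 ≡ 180 mod 569]
  = (45 / 569)    [569 ≡ 1 mod 8 ⇒ (2 / 569)^2 = +1]
  = (569 / 45)    [QR: 45 ≡ 1 mod 4, sign kept]
  = (29 / 45)    [569 ≡ 29 mod 45]
  = (45 / 29)    [QR: 29 ≡ 1 mod 4, sign kept]
  = (16 / 29)    [45 ≡ 16 mod 29]
  = (1 / 29)    [29 ≡ 5 mod 8 ⇒ (2 / 29)^4 = +1]
  = 1    [(1 / 29) = 1]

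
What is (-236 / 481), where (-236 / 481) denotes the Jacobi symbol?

1

Reduce the numerator: -236 ≡ 245 (mod 481), so (-236 / 481) = (245 / 481).
245 ≡ 1 (mod 4), so quadratic reciprocity gives (245 / 481) = (481 / 245). Reduce: 481 ≡ 236 (mod 245). Now have (236 / 245).
Factor out 2: 236 = 2^2·59. Since 245 ≡ 5 (mod 8), (2 / 245) = -1, and (2 / 245)^2 = +1. Now have (59 / 245).
245 ≡ 1 (mod 4), so quadratic reciprocity gives (59 / 245) = (245 / 59). Reduce: 245 ≡ 9 (mod 59). Now have (9 / 59).
9 ≡ 1 (mod 4), so quadratic reciprocity gives (9 / 59) = (59 / 9). Reduce: 59 ≡ 5 (mod 9). Now have (5 / 9).
5 ≡ 1 (mod 4), so quadratic reciprocity gives (5 / 9) = (9 / 5). Reduce: 9 ≡ 4 (mod 5). Now have (4 / 5).
Factor out 2: 4 = 2^2. Since 5 ≡ 5 (mod 8), (2 / 5) = -1, and (2 / 5)^2 = +1. Now have (1 / 5).
(1 / 5) = 1. Collecting the sign factors: 1.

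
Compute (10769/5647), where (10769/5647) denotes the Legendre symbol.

1

Reduce the numerator: 10769 ≡ 5122 (mod 5647), so (10769/5647) = (5122/5647).
Factor out 2: 5122 = 2·2561. Since 5647 ≡ 7 (mod 8), (2/5647) = +1. Now have (2561/5647).
2561 ≡ 1 (mod 4), so quadratic reciprocity gives (2561/5647) = (5647/2561). Reduce: 5647 ≡ 525 (mod 2561). Now have (525/2561).
525 ≡ 1 (mod 4), so quadratic reciprocity gives (525/2561) = (2561/525). Reduce: 2561 ≡ 461 (mod 525). Now have (461/525).
461 ≡ 1 (mod 4), so quadratic reciprocity gives (461/525) = (525/461). Reduce: 525 ≡ 64 (mod 461). Now have (64/461).
Factor out 2: 64 = 2^6. Since 461 ≡ 5 (mod 8), (2/461) = -1, and (2/461)^6 = +1. Now have (1/461).
(1/461) = 1. Collecting the sign factors: 1.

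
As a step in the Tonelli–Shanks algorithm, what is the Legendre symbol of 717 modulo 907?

(717 / 907)
  = (907 / 717)    [QR: 717 ≡ 1 mod 4, sign kept]
  = (190 / 717)    [907 ≡ 190 mod 717]
  = -(95 / 717)    [717 ≡ 5 mod 8 ⇒ (2 / 717) = -1]
  = -(717 / 95)    [QR: 717 ≡ 1 mod 4, sign kept]
  = -(52 / 95)    [717 ≡ 52 mod 95]
  = -(13 / 95)    [95 ≡ 7 mod 8 ⇒ (2 / 95)^2 = +1]
  = -(95 / 13)    [QR: 13 ≡ 1 mod 4, sign kept]
  = -(4 / 13)    [95 ≡ 4 mod 13]
  = -(1 / 13)    [13 ≡ 5 mod 8 ⇒ (2 / 13)^2 = +1]
  = -1    [(1 / 13) = 1]

-1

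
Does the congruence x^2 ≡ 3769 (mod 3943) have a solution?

3769 ≡ 1 (mod 4), so quadratic reciprocity gives (3769|3943) = (3943|3769). Reduce: 3943 ≡ 174 (mod 3769). Now have (174|3769).
Factor out 2: 174 = 2·87. Since 3769 ≡ 1 (mod 8), (2|3769) = +1. Now have (87|3769).
3769 ≡ 1 (mod 4), so quadratic reciprocity gives (87|3769) = (3769|87). Reduce: 3769 ≡ 28 (mod 87). Now have (28|87).
Factor out 2: 28 = 2^2·7. Since 87 ≡ 7 (mod 8), (2|87) = +1, and (2|87)^2 = +1. Now have (7|87).
Both 7 ≡ 3 and 87 ≡ 3 (mod 4), so reciprocity gives (7|87) = -(87|7). Reduce: 87 ≡ 3 (mod 7). Now have -(3|7).
Both 3 ≡ 3 and 7 ≡ 3 (mod 4), so reciprocity gives (3|7) = -(7|3). Reduce: 7 ≡ 1 (mod 3). Now have (1|3).
(1|3) = 1. Collecting the sign factors: 1.
(3769|3943) = 1, and 3943 is prime, so 3769 is a quadratic residue mod 3943.

yes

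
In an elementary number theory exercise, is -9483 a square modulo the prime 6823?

yes

Reduce the numerator: -9483 ≡ 4163 (mod 6823), so (-9483/6823) = (4163/6823).
Both 4163 ≡ 3 and 6823 ≡ 3 (mod 4), so reciprocity gives (4163/6823) = -(6823/4163). Reduce: 6823 ≡ 2660 (mod 4163). Now have -(2660/4163).
Factor out 2: 2660 = 2^2·665. Since 4163 ≡ 3 (mod 8), (2/4163) = -1, and (2/4163)^2 = +1. Now have -(665/4163).
665 ≡ 1 (mod 4), so quadratic reciprocity gives (665/4163) = (4163/665). Reduce: 4163 ≡ 173 (mod 665). Now have -(173/665).
173 ≡ 1 (mod 4), so quadratic reciprocity gives (173/665) = (665/173). Reduce: 665 ≡ 146 (mod 173). Now have -(146/173).
Factor out 2: 146 = 2·73. Since 173 ≡ 5 (mod 8), (2/173) = -1. Now have (73/173).
73 ≡ 1 (mod 4), so quadratic reciprocity gives (73/173) = (173/73). Reduce: 173 ≡ 27 (mod 73). Now have (27/73).
73 ≡ 1 (mod 4), so quadratic reciprocity gives (27/73) = (73/27). Reduce: 73 ≡ 19 (mod 27). Now have (19/27).
Both 19 ≡ 3 and 27 ≡ 3 (mod 4), so reciprocity gives (19/27) = -(27/19). Reduce: 27 ≡ 8 (mod 19). Now have -(8/19).
Factor out 2: 8 = 2^3. Since 19 ≡ 3 (mod 8), (2/19) = -1, and (2/19)^3 = -1. Now have (1/19).
(1/19) = 1. Collecting the sign factors: 1.
(-9483/6823) = 1, and 6823 is prime, so -9483 is a quadratic residue mod 6823.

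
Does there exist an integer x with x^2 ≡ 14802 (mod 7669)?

(14802/7669)
  = (7133/7669)    [14802 ≡ 7133 mod 7669]
  = (7669/7133)    [QR: 7133 ≡ 1 mod 4, sign kept]
  = (536/7133)    [7669 ≡ 536 mod 7133]
  = -(67/7133)    [7133 ≡ 5 mod 8 ⇒ (2/7133)^3 = -1]
  = -(7133/67)    [QR: 7133 ≡ 1 mod 4, sign kept]
  = -(31/67)    [7133 ≡ 31 mod 67]
  = (67/31)    [QR: both ≡ 3 mod 4, sign flips]
  = (5/31)    [67 ≡ 5 mod 31]
  = (31/5)    [QR: 5 ≡ 1 mod 4, sign kept]
  = (1/5)    [31 ≡ 1 mod 5]
  = 1    [(1/5) = 1]
(14802/7669) = 1, and 7669 is prime, so 14802 is a quadratic residue mod 7669.

yes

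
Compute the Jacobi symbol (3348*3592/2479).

By multiplicativity, (3348·3592/2479) = (3348/2479)·(3592/2479).
First factor (3348/2479):
Reduce the numerator: 3348 ≡ 869 (mod 2479), so (3348/2479) = (869/2479).
869 ≡ 1 (mod 4), so quadratic reciprocity gives (869/2479) = (2479/869). Reduce: 2479 ≡ 741 (mod 869). Now have (741/869).
741 ≡ 1 (mod 4), so quadratic reciprocity gives (741/869) = (869/741). Reduce: 869 ≡ 128 (mod 741). Now have (128/741).
Factor out 2: 128 = 2^7. Since 741 ≡ 5 (mod 8), (2/741) = -1, and (2/741)^7 = -1. Now have -(1/741).
(1/741) = 1. Collecting the sign factors: -1.
Second factor (3592/2479):
Reduce the numerator: 3592 ≡ 1113 (mod 2479), so (3592/2479) = (1113/2479).
1113 ≡ 1 (mod 4), so quadratic reciprocity gives (1113/2479) = (2479/1113). Reduce: 2479 ≡ 253 (mod 1113). Now have (253/1113).
253 ≡ 1 (mod 4), so quadratic reciprocity gives (253/1113) = (1113/253). Reduce: 1113 ≡ 101 (mod 253). Now have (101/253).
101 ≡ 1 (mod 4), so quadratic reciprocity gives (101/253) = (253/101). Reduce: 253 ≡ 51 (mod 101). Now have (51/101).
101 ≡ 1 (mod 4), so quadratic reciprocity gives (51/101) = (101/51). Reduce: 101 ≡ 50 (mod 51). Now have (50/51).
Factor out 2: 50 = 2·25. Since 51 ≡ 3 (mod 8), (2/51) = -1. Now have -(25/51).
25 ≡ 1 (mod 4), so quadratic reciprocity gives (25/51) = (51/25). Reduce: 51 ≡ 1 (mod 25). Now have -(1/25).
(1/25) = 1. Collecting the sign factors: -1.
Product: (-1)·(-1) = 1.

1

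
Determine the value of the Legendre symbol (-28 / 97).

Pull out -1: (-28 / 97) = (-1 / 97)·(28 / 97). Since 97 ≡ 1 (mod 4), (-1 / 97) = +1. Now have (28 / 97).
Factor out 2: 28 = 2^2·7. Since 97 ≡ 1 (mod 8), (2 / 97) = +1, and (2 / 97)^2 = +1. Now have (7 / 97).
97 ≡ 1 (mod 4), so quadratic reciprocity gives (7 / 97) = (97 / 7). Reduce: 97 ≡ 6 (mod 7). Now have (6 / 7).
Factor out 2: 6 = 2·3. Since 7 ≡ 7 (mod 8), (2 / 7) = +1. Now have (3 / 7).
Both 3 ≡ 3 and 7 ≡ 3 (mod 4), so reciprocity gives (3 / 7) = -(7 / 3). Reduce: 7 ≡ 1 (mod 3). Now have -(1 / 3).
(1 / 3) = 1. Collecting the sign factors: -1.

-1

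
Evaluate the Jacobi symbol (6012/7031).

1

Factor out 2: 6012 = 2^2·1503. Since 7031 ≡ 7 (mod 8), (2/7031) = +1, and (2/7031)^2 = +1. Now have (1503/7031).
Both 1503 ≡ 3 and 7031 ≡ 3 (mod 4), so reciprocity gives (1503/7031) = -(7031/1503). Reduce: 7031 ≡ 1019 (mod 1503). Now have -(1019/1503).
Both 1019 ≡ 3 and 1503 ≡ 3 (mod 4), so reciprocity gives (1019/1503) = -(1503/1019). Reduce: 1503 ≡ 484 (mod 1019). Now have (484/1019).
Factor out 2: 484 = 2^2·121. Since 1019 ≡ 3 (mod 8), (2/1019) = -1, and (2/1019)^2 = +1. Now have (121/1019).
121 ≡ 1 (mod 4), so quadratic reciprocity gives (121/1019) = (1019/121). Reduce: 1019 ≡ 51 (mod 121). Now have (51/121).
121 ≡ 1 (mod 4), so quadratic reciprocity gives (51/121) = (121/51). Reduce: 121 ≡ 19 (mod 51). Now have (19/51).
Both 19 ≡ 3 and 51 ≡ 3 (mod 4), so reciprocity gives (19/51) = -(51/19). Reduce: 51 ≡ 13 (mod 19). Now have -(13/19).
13 ≡ 1 (mod 4), so quadratic reciprocity gives (13/19) = (19/13). Reduce: 19 ≡ 6 (mod 13). Now have -(6/13).
Factor out 2: 6 = 2·3. Since 13 ≡ 5 (mod 8), (2/13) = -1. Now have (3/13).
13 ≡ 1 (mod 4), so quadratic reciprocity gives (3/13) = (13/3). Reduce: 13 ≡ 1 (mod 3). Now have (1/3).
(1/3) = 1. Collecting the sign factors: 1.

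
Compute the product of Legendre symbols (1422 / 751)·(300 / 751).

1

By multiplicativity, (1422·300 / 751) = (1422 / 751)·(300 / 751).
First factor (1422 / 751):
(1422 / 751)
  = (671 / 751)    [1422 ≡ 671 mod 751]
  = -(751 / 671)    [QR: both ≡ 3 mod 4, sign flips]
  = -(80 / 671)    [751 ≡ 80 mod 671]
  = -(5 / 671)    [671 ≡ 7 mod 8 ⇒ (2 / 671)^4 = +1]
  = -(671 / 5)    [QR: 5 ≡ 1 mod 4, sign kept]
  = -(1 / 5)    [671 ≡ 1 mod 5]
  = -1    [(1 / 5) = 1]
Second factor (300 / 751):
(300 / 751)
  = (75 / 751)    [751 ≡ 7 mod 8 ⇒ (2 / 751)^2 = +1]
  = -(751 / 75)    [QR: both ≡ 3 mod 4, sign flips]
  = -(1 / 75)    [751 ≡ 1 mod 75]
  = -1    [(1 / 75) = 1]
Product: (-1)·(-1) = 1.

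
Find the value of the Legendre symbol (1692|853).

Reduce the numerator: 1692 ≡ 839 (mod 853), so (1692|853) = (839|853).
853 ≡ 1 (mod 4), so quadratic reciprocity gives (839|853) = (853|839). Reduce: 853 ≡ 14 (mod 839). Now have (14|839).
Factor out 2: 14 = 2·7. Since 839 ≡ 7 (mod 8), (2|839) = +1. Now have (7|839).
Both 7 ≡ 3 and 839 ≡ 3 (mod 4), so reciprocity gives (7|839) = -(839|7). Reduce: 839 ≡ 6 (mod 7). Now have -(6|7).
Factor out 2: 6 = 2·3. Since 7 ≡ 7 (mod 8), (2|7) = +1. Now have -(3|7).
Both 3 ≡ 3 and 7 ≡ 3 (mod 4), so reciprocity gives (3|7) = -(7|3). Reduce: 7 ≡ 1 (mod 3). Now have (1|3).
(1|3) = 1. Collecting the sign factors: 1.

1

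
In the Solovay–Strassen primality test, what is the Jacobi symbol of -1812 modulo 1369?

(-1812 / 1369)
  = (1812 / 1369)    [1369 ≡ 1 mod 4 ⇒ (-1 / 1369) = +1]
  = (443 / 1369)    [1812 ≡ 443 mod 1369]
  = (1369 / 443)    [QR: 1369 ≡ 1 mod 4, sign kept]
  = (40 / 443)    [1369 ≡ 40 mod 443]
  = -(5 / 443)    [443 ≡ 3 mod 8 ⇒ (2 / 443)^3 = -1]
  = -(443 / 5)    [QR: 5 ≡ 1 mod 4, sign kept]
  = -(3 / 5)    [443 ≡ 3 mod 5]
  = -(5 / 3)    [QR: 5 ≡ 1 mod 4, sign kept]
  = -(2 / 3)    [5 ≡ 2 mod 3]
  = (1 / 3)    [3 ≡ 3 mod 8 ⇒ (2 / 3) = -1]
  = 1    [(1 / 3) = 1]

1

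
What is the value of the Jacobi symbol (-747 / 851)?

Pull out -1: (-747 / 851) = (-1 / 851)·(747 / 851). Since 851 ≡ 3 (mod 4), (-1 / 851) = -1. Now have -(747 / 851).
Both 747 ≡ 3 and 851 ≡ 3 (mod 4), so reciprocity gives (747 / 851) = -(851 / 747). Reduce: 851 ≡ 104 (mod 747). Now have (104 / 747).
Factor out 2: 104 = 2^3·13. Since 747 ≡ 3 (mod 8), (2 / 747) = -1, and (2 / 747)^3 = -1. Now have -(13 / 747).
13 ≡ 1 (mod 4), so quadratic reciprocity gives (13 / 747) = (747 / 13). Reduce: 747 ≡ 6 (mod 13). Now have -(6 / 13).
Factor out 2: 6 = 2·3. Since 13 ≡ 5 (mod 8), (2 / 13) = -1. Now have (3 / 13).
13 ≡ 1 (mod 4), so quadratic reciprocity gives (3 / 13) = (13 / 3). Reduce: 13 ≡ 1 (mod 3). Now have (1 / 3).
(1 / 3) = 1. Collecting the sign factors: 1.

1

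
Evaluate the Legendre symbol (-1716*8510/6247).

-1

By multiplicativity, (-1716·8510/6247) = (-1716/6247)·(8510/6247).
First factor (-1716/6247):
Reduce the numerator: -1716 ≡ 4531 (mod 6247), so (-1716/6247) = (4531/6247).
Both 4531 ≡ 3 and 6247 ≡ 3 (mod 4), so reciprocity gives (4531/6247) = -(6247/4531). Reduce: 6247 ≡ 1716 (mod 4531). Now have -(1716/4531).
Factor out 2: 1716 = 2^2·429. Since 4531 ≡ 3 (mod 8), (2/4531) = -1, and (2/4531)^2 = +1. Now have -(429/4531).
429 ≡ 1 (mod 4), so quadratic reciprocity gives (429/4531) = (4531/429). Reduce: 4531 ≡ 241 (mod 429). Now have -(241/429).
241 ≡ 1 (mod 4), so quadratic reciprocity gives (241/429) = (429/241). Reduce: 429 ≡ 188 (mod 241). Now have -(188/241).
Factor out 2: 188 = 2^2·47. Since 241 ≡ 1 (mod 8), (2/241) = +1, and (2/241)^2 = +1. Now have -(47/241).
241 ≡ 1 (mod 4), so quadratic reciprocity gives (47/241) = (241/47). Reduce: 241 ≡ 6 (mod 47). Now have -(6/47).
Factor out 2: 6 = 2·3. Since 47 ≡ 7 (mod 8), (2/47) = +1. Now have -(3/47).
Both 3 ≡ 3 and 47 ≡ 3 (mod 4), so reciprocity gives (3/47) = -(47/3). Reduce: 47 ≡ 2 (mod 3). Now have (2/3).
Factor out 2: 2 = 2. Since 3 ≡ 3 (mod 8), (2/3) = -1. Now have -(1/3).
(1/3) = 1. Collecting the sign factors: -1.
Second factor (8510/6247):
Reduce the numerator: 8510 ≡ 2263 (mod 6247), so (8510/6247) = (2263/6247).
Both 2263 ≡ 3 and 6247 ≡ 3 (mod 4), so reciprocity gives (2263/6247) = -(6247/2263). Reduce: 6247 ≡ 1721 (mod 2263). Now have -(1721/2263).
1721 ≡ 1 (mod 4), so quadratic reciprocity gives (1721/2263) = (2263/1721). Reduce: 2263 ≡ 542 (mod 1721). Now have -(542/1721).
Factor out 2: 542 = 2·271. Since 1721 ≡ 1 (mod 8), (2/1721) = +1. Now have -(271/1721).
1721 ≡ 1 (mod 4), so quadratic reciprocity gives (271/1721) = (1721/271). Reduce: 1721 ≡ 95 (mod 271). Now have -(95/271).
Both 95 ≡ 3 and 271 ≡ 3 (mod 4), so reciprocity gives (95/271) = -(271/95). Reduce: 271 ≡ 81 (mod 95). Now have (81/95).
81 ≡ 1 (mod 4), so quadratic reciprocity gives (81/95) = (95/81). Reduce: 95 ≡ 14 (mod 81). Now have (14/81).
Factor out 2: 14 = 2·7. Since 81 ≡ 1 (mod 8), (2/81) = +1. Now have (7/81).
81 ≡ 1 (mod 4), so quadratic reciprocity gives (7/81) = (81/7). Reduce: 81 ≡ 4 (mod 7). Now have (4/7).
Factor out 2: 4 = 2^2. Since 7 ≡ 7 (mod 8), (2/7) = +1, and (2/7)^2 = +1. Now have (1/7).
(1/7) = 1. Collecting the sign factors: 1.
Product: (-1)·(1) = -1.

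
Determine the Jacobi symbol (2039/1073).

1

(2039/1073)
  = (966/1073)    [2039 ≡ 966 mod 1073]
  = (483/1073)    [1073 ≡ 1 mod 8 ⇒ (2/1073) = +1]
  = (1073/483)    [QR: 1073 ≡ 1 mod 4, sign kept]
  = (107/483)    [1073 ≡ 107 mod 483]
  = -(483/107)    [QR: both ≡ 3 mod 4, sign flips]
  = -(55/107)    [483 ≡ 55 mod 107]
  = (107/55)    [QR: both ≡ 3 mod 4, sign flips]
  = (52/55)    [107 ≡ 52 mod 55]
  = (13/55)    [55 ≡ 7 mod 8 ⇒ (2/55)^2 = +1]
  = (55/13)    [QR: 13 ≡ 1 mod 4, sign kept]
  = (3/13)    [55 ≡ 3 mod 13]
  = (13/3)    [QR: 13 ≡ 1 mod 4, sign kept]
  = (1/3)    [13 ≡ 1 mod 3]
  = 1    [(1/3) = 1]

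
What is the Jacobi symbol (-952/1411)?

0

(-952/1411)
  = -(952/1411)    [1411 ≡ 3 mod 4 ⇒ (-1/1411) = -1]
  = (119/1411)    [1411 ≡ 3 mod 8 ⇒ (2/1411)^3 = -1]
  = -(1411/119)    [QR: both ≡ 3 mod 4, sign flips]
  = -(102/119)    [1411 ≡ 102 mod 119]
  = -(51/119)    [119 ≡ 7 mod 8 ⇒ (2/119) = +1]
  = (119/51)    [QR: both ≡ 3 mod 4, sign flips]
  = (17/51)    [119 ≡ 17 mod 51]
  = (51/17)    [QR: 17 ≡ 1 mod 4, sign kept]
  = (0/17)    [51 ≡ 0 mod 17]
  = 0    [numerator 0, gcd > 1]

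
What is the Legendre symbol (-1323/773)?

-1

Reduce the numerator: -1323 ≡ 223 (mod 773), so (-1323/773) = (223/773).
773 ≡ 1 (mod 4), so quadratic reciprocity gives (223/773) = (773/223). Reduce: 773 ≡ 104 (mod 223). Now have (104/223).
Factor out 2: 104 = 2^3·13. Since 223 ≡ 7 (mod 8), (2/223) = +1, and (2/223)^3 = +1. Now have (13/223).
13 ≡ 1 (mod 4), so quadratic reciprocity gives (13/223) = (223/13). Reduce: 223 ≡ 2 (mod 13). Now have (2/13).
Factor out 2: 2 = 2. Since 13 ≡ 5 (mod 8), (2/13) = -1. Now have -(1/13).
(1/13) = 1. Collecting the sign factors: -1.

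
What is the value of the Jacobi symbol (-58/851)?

(-58/851)
  = -(58/851)    [851 ≡ 3 mod 4 ⇒ (-1/851) = -1]
  = (29/851)    [851 ≡ 3 mod 8 ⇒ (2/851) = -1]
  = (851/29)    [QR: 29 ≡ 1 mod 4, sign kept]
  = (10/29)    [851 ≡ 10 mod 29]
  = -(5/29)    [29 ≡ 5 mod 8 ⇒ (2/29) = -1]
  = -(29/5)    [QR: 5 ≡ 1 mod 4, sign kept]
  = -(4/5)    [29 ≡ 4 mod 5]
  = -(1/5)    [5 ≡ 5 mod 8 ⇒ (2/5)^2 = +1]
  = -1    [(1/5) = 1]

-1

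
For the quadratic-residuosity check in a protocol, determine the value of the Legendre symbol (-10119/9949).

(-10119/9949)
  = (10119/9949)    [9949 ≡ 1 mod 4 ⇒ (-1/9949) = +1]
  = (170/9949)    [10119 ≡ 170 mod 9949]
  = -(85/9949)    [9949 ≡ 5 mod 8 ⇒ (2/9949) = -1]
  = -(9949/85)    [QR: 85 ≡ 1 mod 4, sign kept]
  = -(4/85)    [9949 ≡ 4 mod 85]
  = -(1/85)    [85 ≡ 5 mod 8 ⇒ (2/85)^2 = +1]
  = -1    [(1/85) = 1]

-1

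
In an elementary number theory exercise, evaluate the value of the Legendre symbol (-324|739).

(-324|739)
  = (415|739)    [-324 ≡ 415 mod 739]
  = -(739|415)    [QR: both ≡ 3 mod 4, sign flips]
  = -(324|415)    [739 ≡ 324 mod 415]
  = -(81|415)    [415 ≡ 7 mod 8 ⇒ (2|415)^2 = +1]
  = -(415|81)    [QR: 81 ≡ 1 mod 4, sign kept]
  = -(10|81)    [415 ≡ 10 mod 81]
  = -(5|81)    [81 ≡ 1 mod 8 ⇒ (2|81) = +1]
  = -(81|5)    [QR: 5 ≡ 1 mod 4, sign kept]
  = -(1|5)    [81 ≡ 1 mod 5]
  = -1    [(1|5) = 1]

-1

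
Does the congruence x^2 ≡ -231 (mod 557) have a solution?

Reduce the numerator: -231 ≡ 326 (mod 557), so (-231/557) = (326/557).
Factor out 2: 326 = 2·163. Since 557 ≡ 5 (mod 8), (2/557) = -1. Now have -(163/557).
557 ≡ 1 (mod 4), so quadratic reciprocity gives (163/557) = (557/163). Reduce: 557 ≡ 68 (mod 163). Now have -(68/163).
Factor out 2: 68 = 2^2·17. Since 163 ≡ 3 (mod 8), (2/163) = -1, and (2/163)^2 = +1. Now have -(17/163).
17 ≡ 1 (mod 4), so quadratic reciprocity gives (17/163) = (163/17). Reduce: 163 ≡ 10 (mod 17). Now have -(10/17).
Factor out 2: 10 = 2·5. Since 17 ≡ 1 (mod 8), (2/17) = +1. Now have -(5/17).
5 ≡ 1 (mod 4), so quadratic reciprocity gives (5/17) = (17/5). Reduce: 17 ≡ 2 (mod 5). Now have -(2/5).
Factor out 2: 2 = 2. Since 5 ≡ 5 (mod 8), (2/5) = -1. Now have (1/5).
(1/5) = 1. Collecting the sign factors: 1.
The Legendre symbol is 1, so x^2 ≡ -231 (mod 557) has solution.

yes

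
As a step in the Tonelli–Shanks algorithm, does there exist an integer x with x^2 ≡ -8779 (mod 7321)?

Pull out -1: (-8779/7321) = (-1/7321)·(8779/7321). Since 7321 ≡ 1 (mod 4), (-1/7321) = +1. Now have (8779/7321).
Reduce the numerator: 8779 ≡ 1458 (mod 7321), so (8779/7321) = (1458/7321).
Factor out 2: 1458 = 2·729. Since 7321 ≡ 1 (mod 8), (2/7321) = +1. Now have (729/7321).
729 ≡ 1 (mod 4), so quadratic reciprocity gives (729/7321) = (7321/729). Reduce: 7321 ≡ 31 (mod 729). Now have (31/729).
729 ≡ 1 (mod 4), so quadratic reciprocity gives (31/729) = (729/31). Reduce: 729 ≡ 16 (mod 31). Now have (16/31).
Factor out 2: 16 = 2^4. Since 31 ≡ 7 (mod 8), (2/31) = +1, and (2/31)^4 = +1. Now have (1/31).
(1/31) = 1. Collecting the sign factors: 1.
The Legendre symbol is 1, so x^2 ≡ -8779 (mod 7321) has solution.

yes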